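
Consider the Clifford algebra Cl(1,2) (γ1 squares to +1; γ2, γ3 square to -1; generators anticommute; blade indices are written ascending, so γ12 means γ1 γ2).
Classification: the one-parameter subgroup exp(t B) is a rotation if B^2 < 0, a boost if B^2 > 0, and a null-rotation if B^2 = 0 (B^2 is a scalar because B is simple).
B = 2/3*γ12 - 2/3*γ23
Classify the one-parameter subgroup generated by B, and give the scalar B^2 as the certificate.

B^2 term by term: the squares give (2/3)^2*(γ12)^2 + (-2/3)^2*(γ23)^2 = 4/9*(+1) + 4/9*(-1) = 0 (each basis 2-blade squares to minus the product of its generators' squares); cross terms between blades sharing an index anticommute and cancel. So B^2 = 0.
Answer: null-rotation, certificate B^2 = 0. Because 0 is invariant under every versor sandwich, the classification follows from its sign alone.


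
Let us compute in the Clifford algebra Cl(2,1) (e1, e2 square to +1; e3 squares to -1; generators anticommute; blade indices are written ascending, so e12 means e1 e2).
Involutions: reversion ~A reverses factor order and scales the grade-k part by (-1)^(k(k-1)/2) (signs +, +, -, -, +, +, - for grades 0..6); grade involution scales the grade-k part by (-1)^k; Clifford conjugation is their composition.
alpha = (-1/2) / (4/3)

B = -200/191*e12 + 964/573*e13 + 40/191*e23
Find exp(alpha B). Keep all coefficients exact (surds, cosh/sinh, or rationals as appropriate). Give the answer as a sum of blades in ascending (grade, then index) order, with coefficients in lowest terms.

B^2 term by term: the squares give (-200/191)^2*(e12)^2 + (964/573)^2*(e13)^2 + (40/191)^2*(e23)^2 = 40000/36481*(-1) + 929296/328329*(+1) + 1600/36481*(+1) = 16/9 (each basis 2-blade squares to minus the product of its generators' squares); cross terms between blades sharing an index anticommute and cancel. So B^2 = 16/9.
B^2 = 16/9 — hyperbolic case — the even/odd split gives cosh and sinh: l = 4/3, alpha*l = -1/2, so exp(alpha B) = cosh(-1/2) + (sinh(-1/2)/(4/3))*B = cosh(1/2) + (-3*sinh(1/2)/4)*B.
Answer: cosh(1/2) + 150*sinh(1/2)/191*e12 - 241*sinh(1/2)/191*e13 - 30*sinh(1/2)/191*e23


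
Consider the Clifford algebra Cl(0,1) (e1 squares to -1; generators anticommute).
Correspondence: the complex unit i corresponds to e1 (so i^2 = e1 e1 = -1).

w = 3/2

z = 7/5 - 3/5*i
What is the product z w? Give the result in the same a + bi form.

In blades: z = 7/5 - 3/5*e1, w = 3/2.
Distribute z over w term by term (generator squares from the signature, products reordered to ascending indices): (7/5)*w = 21/10; (-3/5*e1)*w = -9/10*e1.
Sum: 21/10 - 9/10*e1; translating back through the correspondence:
Answer: 21/10 - 9/10*i


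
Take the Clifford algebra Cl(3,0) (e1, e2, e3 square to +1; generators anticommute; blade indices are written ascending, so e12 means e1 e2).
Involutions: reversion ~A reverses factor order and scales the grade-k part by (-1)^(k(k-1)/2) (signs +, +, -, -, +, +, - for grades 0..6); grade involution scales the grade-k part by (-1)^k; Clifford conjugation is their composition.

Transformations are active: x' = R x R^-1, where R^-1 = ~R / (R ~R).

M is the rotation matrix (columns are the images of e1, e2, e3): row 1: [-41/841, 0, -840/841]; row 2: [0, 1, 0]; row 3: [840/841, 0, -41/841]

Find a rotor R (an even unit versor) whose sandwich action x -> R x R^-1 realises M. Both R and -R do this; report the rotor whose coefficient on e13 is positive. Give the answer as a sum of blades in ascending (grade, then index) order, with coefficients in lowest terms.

Method: write R = a + b12*e12 + b13*e13 + b23*e23 with a^2 + b12^2 + b13^2 + b23^2 = 1 (so R^-1 = ~R). Expanding the columns R e_j ~R gives tr M = 4a^2 - 1 and, from the antisymmetric part, M21 - M12 = -4a*b12, M13 - M31 = 4a*b13, M32 - M23 = -4a*b23.
Here tr M = 759/841, so a^2 = (1 + tr M)/4 = 400/841 and a = ±20/29. Taking a = 20/29: M21 - M12 = 0, M13 - M31 = -1680/841, M32 - M23 = 0, giving b12 = 0, b13 = -21/29, b23 = 0, i.e. R = 20/29 - 21/29*e13.
Its e13 coefficient is negative, so report the other preimage -R.
Answer: -20/29 + 21/29*e13. Recall the cover is two-to-one: with M of trace 759/841, both preimages act alike, and the stated e13 sign chooses the sheet.


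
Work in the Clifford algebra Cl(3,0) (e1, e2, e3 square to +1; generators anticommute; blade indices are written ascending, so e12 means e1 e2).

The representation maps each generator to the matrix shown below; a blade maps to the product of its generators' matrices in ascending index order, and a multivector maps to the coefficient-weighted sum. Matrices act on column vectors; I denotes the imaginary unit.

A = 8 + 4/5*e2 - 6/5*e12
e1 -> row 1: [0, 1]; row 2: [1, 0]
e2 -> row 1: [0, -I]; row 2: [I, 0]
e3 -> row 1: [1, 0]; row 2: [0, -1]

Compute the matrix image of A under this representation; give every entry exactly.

Bivector images (products of the table entries): rho(e12) = rho(e1)rho(e2) = row 1: [I, 0]; row 2: [0, -I].
M = (8)*1 + (4/5)*rho(e2) + (-6/5)*rho(e12), summed entrywise (1 is the identity matrix):
Answer: row 1: [8 - 6*I/5, -4*I/5]; row 2: [4*I/5, 8 + 6*I/5]


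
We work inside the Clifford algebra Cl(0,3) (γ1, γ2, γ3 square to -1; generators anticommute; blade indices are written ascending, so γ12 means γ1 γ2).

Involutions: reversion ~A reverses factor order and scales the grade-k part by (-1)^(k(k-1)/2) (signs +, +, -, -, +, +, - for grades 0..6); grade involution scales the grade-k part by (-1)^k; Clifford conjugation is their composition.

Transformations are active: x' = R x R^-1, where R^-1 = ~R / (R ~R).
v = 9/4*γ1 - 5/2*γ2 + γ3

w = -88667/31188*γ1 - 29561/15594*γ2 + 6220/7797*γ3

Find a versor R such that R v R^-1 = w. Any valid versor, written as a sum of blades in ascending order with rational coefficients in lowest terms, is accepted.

The midline construction: v and w both square to -197/16, so reflecting in their sum -9247/15594*γ1 - 34273/7797*γ2 + 14017/7797*γ3 exchanges them.
Answer: -9247/15594*γ1 - 34273/7797*γ2 + 14017/7797*γ3


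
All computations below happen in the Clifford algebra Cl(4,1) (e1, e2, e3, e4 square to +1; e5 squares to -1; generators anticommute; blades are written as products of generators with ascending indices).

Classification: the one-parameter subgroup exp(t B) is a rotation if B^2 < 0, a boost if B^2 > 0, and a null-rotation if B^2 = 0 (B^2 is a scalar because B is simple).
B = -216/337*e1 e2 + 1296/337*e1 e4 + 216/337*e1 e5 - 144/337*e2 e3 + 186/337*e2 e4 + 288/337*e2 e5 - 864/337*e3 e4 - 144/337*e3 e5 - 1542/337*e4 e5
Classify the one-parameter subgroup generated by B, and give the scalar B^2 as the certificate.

B^2 term by term: the squares give (-216/337)^2*(e1 e2)^2 + (1296/337)^2*(e1 e4)^2 + (216/337)^2*(e1 e5)^2 + (-144/337)^2*(e2 e3)^2 + (186/337)^2*(e2 e4)^2 + (288/337)^2*(e2 e5)^2 + (-864/337)^2*(e3 e4)^2 + (-144/337)^2*(e3 e5)^2 + (-1542/337)^2*(e4 e5)^2 = 46656/113569*(-1) + 1679616/113569*(-1) + 46656/113569*(+1) + 20736/113569*(-1) + 34596/113569*(-1) + 82944/113569*(+1) + 746496/113569*(-1) + 20736/113569*(+1) + 2377764/113569*(+1) = 0 (each basis 2-blade squares to minus the product of its generators' squares); cross terms between blades sharing an index anticommute and cancel; the commuting (index-disjoint) pairs give grade-4 terms 2*c*c'*(blade product), which cancel blade by blade — e1 e2 e3 e4: 373248/113569 - 373248/113569 = 0; e1 e2 e3 e5: 62208/113569 - 62208/113569 = 0; e1 e2 e4 e5: 666144/113569 - 746496/113569 + 80352/113569 = 0; e1 e3 e4 e5: 373248/113569 - 373248/113569 = 0; e2 e3 e4 e5: 444096/113569 + 53568/113569 - 497664/113569 = 0 — confirming B is simple. So B^2 = 0.
Answer: null-rotation, certificate B^2 = 0. The invariant at work: B^2 = 0 is unchanged by conjugation, hence its sign classifies the subgroup whatever basis B is written in.


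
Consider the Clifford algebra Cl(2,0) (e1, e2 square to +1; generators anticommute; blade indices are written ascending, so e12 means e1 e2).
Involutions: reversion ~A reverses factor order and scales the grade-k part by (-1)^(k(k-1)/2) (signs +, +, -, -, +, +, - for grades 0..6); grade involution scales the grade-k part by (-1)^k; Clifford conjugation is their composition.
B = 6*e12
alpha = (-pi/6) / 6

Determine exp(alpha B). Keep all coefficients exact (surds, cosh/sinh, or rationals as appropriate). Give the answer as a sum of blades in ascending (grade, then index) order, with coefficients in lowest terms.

B^2 = (6)^2*(e12)^2 = 36*(-1) = -36 (a basis 2-blade squares to minus the product of its generators' squares).
B^2 = -36 — the negative square puts this in the circular regime; l = 6, alpha*l = -pi/6, so exp(alpha B) = cos(-pi/6) + (sin(-pi/6)/6)*B = sqrt(3)/2 + (-1/12)*B.
Answer: sqrt(3)/2 - 1/2*e12


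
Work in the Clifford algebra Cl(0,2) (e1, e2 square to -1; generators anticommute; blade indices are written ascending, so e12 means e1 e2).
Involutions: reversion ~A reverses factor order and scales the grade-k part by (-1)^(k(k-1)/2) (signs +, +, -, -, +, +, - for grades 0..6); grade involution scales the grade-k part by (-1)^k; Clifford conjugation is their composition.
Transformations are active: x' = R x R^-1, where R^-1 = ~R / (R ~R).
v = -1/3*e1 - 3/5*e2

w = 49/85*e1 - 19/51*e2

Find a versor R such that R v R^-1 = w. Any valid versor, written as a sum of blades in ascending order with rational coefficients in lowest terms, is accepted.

A norm check does it: q(v) = q(w) = -106/225, hence R = v + w = 62/255*e1 - 248/255*e2 realises the map — parallel part kept, (v - w)/2 negated, v carried to w.
Answer: 62/255*e1 - 248/255*e2


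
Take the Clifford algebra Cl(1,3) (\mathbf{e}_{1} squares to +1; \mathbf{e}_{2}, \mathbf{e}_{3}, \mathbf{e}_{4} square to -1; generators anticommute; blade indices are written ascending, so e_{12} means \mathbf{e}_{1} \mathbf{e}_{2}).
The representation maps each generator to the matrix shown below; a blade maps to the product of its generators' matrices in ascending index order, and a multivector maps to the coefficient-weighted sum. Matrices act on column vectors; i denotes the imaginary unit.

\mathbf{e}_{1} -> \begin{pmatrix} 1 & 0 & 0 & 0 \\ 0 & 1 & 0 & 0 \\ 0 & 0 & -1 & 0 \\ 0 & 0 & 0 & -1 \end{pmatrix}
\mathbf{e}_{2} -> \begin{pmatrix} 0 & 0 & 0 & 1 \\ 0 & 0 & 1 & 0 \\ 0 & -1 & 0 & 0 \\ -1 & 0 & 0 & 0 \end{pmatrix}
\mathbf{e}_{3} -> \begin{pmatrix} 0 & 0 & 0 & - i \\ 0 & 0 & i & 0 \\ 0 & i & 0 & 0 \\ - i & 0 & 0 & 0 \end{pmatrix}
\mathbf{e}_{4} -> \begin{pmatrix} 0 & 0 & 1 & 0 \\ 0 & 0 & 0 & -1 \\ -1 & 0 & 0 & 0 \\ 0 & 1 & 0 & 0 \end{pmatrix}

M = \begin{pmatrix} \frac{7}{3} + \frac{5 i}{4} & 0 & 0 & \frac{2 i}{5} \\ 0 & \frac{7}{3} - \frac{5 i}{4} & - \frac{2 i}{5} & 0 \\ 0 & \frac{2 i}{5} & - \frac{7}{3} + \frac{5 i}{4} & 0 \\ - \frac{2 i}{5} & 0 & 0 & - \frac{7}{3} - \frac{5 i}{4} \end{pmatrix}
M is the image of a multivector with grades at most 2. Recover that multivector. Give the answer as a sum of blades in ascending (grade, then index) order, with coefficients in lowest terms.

Method: the blade images are trace-orthogonal — tr(rho(e_A) rho(e_B)^-1) = 4 if A = B and 0 otherwise — and rho(e_A)^-1 = (e_A)^2 * rho(e_A) with (e_A)^2 = +1 or -1, so the coefficient of e_A in the preimage is (e_A)^2 * tr(M rho(e_A))/4.
Nonzero projections over blades of grade <= 2: e_{1}: (e_{1})^2 = +1, tr(M rho(e_{1})) = \frac{28}{3}, coefficient \frac{7}{3}; e_{13}: (e_{13})^2 = +1, tr(M rho(e_{13})) = - \frac{8}{5}, coefficient -\frac{2}{5}; e_{23}: (e_{23})^2 = -1, tr(M rho(e_{23})) = 5, coefficient -\frac{5}{4}. Every other blade of grade <= 2 projects to 0.
Answer: \frac{7}{3} e_{1} - \frac{2}{5} e_{13} - \frac{5}{4} e_{23}


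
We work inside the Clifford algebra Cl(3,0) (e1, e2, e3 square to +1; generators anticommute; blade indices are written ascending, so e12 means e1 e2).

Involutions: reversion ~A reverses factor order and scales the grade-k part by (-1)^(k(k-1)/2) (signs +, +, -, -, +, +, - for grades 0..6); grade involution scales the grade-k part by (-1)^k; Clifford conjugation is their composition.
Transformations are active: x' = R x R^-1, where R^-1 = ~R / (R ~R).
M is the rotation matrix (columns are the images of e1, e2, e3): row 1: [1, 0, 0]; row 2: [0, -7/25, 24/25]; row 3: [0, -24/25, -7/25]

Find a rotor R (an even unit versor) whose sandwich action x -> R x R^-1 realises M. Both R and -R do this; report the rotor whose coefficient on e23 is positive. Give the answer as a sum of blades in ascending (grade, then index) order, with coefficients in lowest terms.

Method: write R = a + b12*e12 + b13*e13 + b23*e23 with a^2 + b12^2 + b13^2 + b23^2 = 1 (so R^-1 = ~R). Expanding the columns R e_j ~R gives tr M = 4a^2 - 1 and, from the antisymmetric part, M21 - M12 = -4a*b12, M13 - M31 = 4a*b13, M32 - M23 = -4a*b23.
Here tr M = 11/25, so a^2 = (1 + tr M)/4 = 9/25 and a = ±3/5. Taking a = 3/5: M21 - M12 = 0, M13 - M31 = 0, M32 - M23 = -48/25, giving b12 = 0, b13 = 0, b23 = 4/5, i.e. R = 3/5 + 4/5*e23.
Its e23 coefficient is already positive.
Answer: 3/5 + 4/5*e23. Key observation: the double cover Spin(3) -> SO(3) sends R and -R to the same matrix (trace 11/25 here), so the stated sign of the e23 coefficient is what selects one sheet.


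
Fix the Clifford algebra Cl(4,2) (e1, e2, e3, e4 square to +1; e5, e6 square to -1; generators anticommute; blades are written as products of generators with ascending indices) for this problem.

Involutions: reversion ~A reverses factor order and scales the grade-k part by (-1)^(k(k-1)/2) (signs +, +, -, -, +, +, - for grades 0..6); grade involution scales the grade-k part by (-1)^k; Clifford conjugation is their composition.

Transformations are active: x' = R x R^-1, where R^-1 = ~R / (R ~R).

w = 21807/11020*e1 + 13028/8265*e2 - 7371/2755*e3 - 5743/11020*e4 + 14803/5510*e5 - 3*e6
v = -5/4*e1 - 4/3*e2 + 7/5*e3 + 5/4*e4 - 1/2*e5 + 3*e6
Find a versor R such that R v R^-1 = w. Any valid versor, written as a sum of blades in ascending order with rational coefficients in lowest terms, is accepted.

Key observation: q(v) = q(w) = -4297/1800 (sandwiches preserve the norm), so R = v + w = 2008/2755*e1 + 2008/8265*e2 - 3514/2755*e3 + 2008/2755*e4 + 6024/2755*e5 works whenever it is invertible — the component of v along it is kept and (v - w)/2 reverses, sending v to w.
Answer: 2008/2755*e1 + 2008/8265*e2 - 3514/2755*e3 + 2008/2755*e4 + 6024/2755*e5


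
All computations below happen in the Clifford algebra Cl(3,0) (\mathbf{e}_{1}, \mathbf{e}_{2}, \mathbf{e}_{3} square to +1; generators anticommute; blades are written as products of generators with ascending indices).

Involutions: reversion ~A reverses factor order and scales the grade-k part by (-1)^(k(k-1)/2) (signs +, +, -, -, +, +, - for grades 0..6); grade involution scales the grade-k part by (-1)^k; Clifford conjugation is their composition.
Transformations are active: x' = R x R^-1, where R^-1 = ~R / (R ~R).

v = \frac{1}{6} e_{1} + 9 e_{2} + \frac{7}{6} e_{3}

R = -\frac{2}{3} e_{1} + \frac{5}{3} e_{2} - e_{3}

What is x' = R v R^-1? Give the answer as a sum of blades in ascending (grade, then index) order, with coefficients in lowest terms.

~R = -\frac{2}{3} e_{1} + \frac{5}{3} e_{2} - e_{3}, and R ~R = \frac{38}{9}, so R^-1 = ~R / (\frac{38}{9}).
R v = \frac{247}{18} - \frac{113}{18} e_{1} e_{2} - \frac{11}{18} e_{1} e_{3} + \frac{197}{18} e_{2} e_{3}
Answer: -\frac{9}{2} e_{1} + \frac{11}{6} e_{2} - \frac{23}{3} e_{3}


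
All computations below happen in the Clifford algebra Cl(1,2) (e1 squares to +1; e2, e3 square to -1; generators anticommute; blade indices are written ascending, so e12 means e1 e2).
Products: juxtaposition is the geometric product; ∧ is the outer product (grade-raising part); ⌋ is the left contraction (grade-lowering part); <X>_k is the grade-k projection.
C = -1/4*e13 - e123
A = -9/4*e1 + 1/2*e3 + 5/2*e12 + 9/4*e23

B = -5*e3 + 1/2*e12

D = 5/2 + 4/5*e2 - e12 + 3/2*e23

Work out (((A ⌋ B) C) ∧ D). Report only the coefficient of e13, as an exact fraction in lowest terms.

step 1: 15/4 - 9/8*e2
step 2: 3/16*e13 - 129/32*e123
step 3: 15/32*e13 - 3273/320*e123
Answer: 15/32


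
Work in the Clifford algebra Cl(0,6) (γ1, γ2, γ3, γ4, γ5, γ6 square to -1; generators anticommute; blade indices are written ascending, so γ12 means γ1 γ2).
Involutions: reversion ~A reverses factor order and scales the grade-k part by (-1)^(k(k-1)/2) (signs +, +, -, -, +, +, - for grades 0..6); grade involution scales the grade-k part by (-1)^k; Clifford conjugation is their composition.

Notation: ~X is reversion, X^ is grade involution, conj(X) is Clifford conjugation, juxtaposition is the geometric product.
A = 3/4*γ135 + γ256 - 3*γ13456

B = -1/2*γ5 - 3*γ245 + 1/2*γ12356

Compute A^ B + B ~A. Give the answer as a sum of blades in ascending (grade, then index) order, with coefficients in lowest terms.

first term: 1/8*γ13 + 3/2*γ24 + 1/8*γ26 - 3*γ46 + 9/4*γ1234 + 9*γ1236 - 3/2*γ1346
second term: 1/8*γ13 + 3/2*γ24 + 1/8*γ26 + 3*γ46 + 9/4*γ1234 + 9*γ1236 + 3/2*γ1346
Answer: 1/4*γ13 + 3*γ24 + 1/4*γ26 + 9/2*γ1234 + 18*γ1236


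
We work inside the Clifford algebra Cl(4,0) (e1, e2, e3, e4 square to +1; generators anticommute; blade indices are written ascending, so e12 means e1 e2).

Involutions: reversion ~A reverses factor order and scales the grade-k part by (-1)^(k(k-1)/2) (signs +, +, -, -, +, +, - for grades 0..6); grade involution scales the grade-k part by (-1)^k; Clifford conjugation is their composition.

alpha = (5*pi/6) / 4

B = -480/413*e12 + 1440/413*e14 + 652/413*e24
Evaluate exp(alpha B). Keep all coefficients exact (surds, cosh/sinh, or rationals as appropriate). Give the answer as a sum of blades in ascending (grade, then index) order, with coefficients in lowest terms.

B^2 term by term: the squares give (-480/413)^2*(e12)^2 + (1440/413)^2*(e14)^2 + (652/413)^2*(e24)^2 = 230400/170569*(-1) + 2073600/170569*(-1) + 425104/170569*(-1) = -16 (each basis 2-blade squares to minus the product of its generators' squares); cross terms between blades sharing an index anticommute and cancel. So B^2 = -16.
B^2 = -16 — B^2 < 0, so the exponential closes trigonometrically: l = 4, alpha*l = 5*pi/6, so exp(alpha B) = cos(5*pi/6) + (sin(5*pi/6)/4)*B = -sqrt(3)/2 + (1/8)*B.
Answer: -sqrt(3)/2 - 60/413*e12 + 180/413*e14 + 163/826*e24


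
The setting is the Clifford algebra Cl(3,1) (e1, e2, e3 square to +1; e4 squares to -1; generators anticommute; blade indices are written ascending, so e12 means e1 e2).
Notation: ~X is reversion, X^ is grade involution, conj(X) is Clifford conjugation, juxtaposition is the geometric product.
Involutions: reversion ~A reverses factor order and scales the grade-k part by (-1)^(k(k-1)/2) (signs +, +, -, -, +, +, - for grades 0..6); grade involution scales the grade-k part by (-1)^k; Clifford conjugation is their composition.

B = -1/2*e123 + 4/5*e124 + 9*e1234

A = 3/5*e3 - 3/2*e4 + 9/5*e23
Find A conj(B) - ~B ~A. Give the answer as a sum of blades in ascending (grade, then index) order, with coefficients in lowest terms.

first term: 9/10*e1 + 9/10*e12 - 81/5*e14 - 27/2*e123 + 27/5*e124 - 36/25*e134 - 27/100*e1234
second term: 9/10*e1 - 9/10*e12 + 81/5*e14 + 27/2*e123 - 27/5*e124 + 36/25*e134 - 27/100*e1234
Answer: 9/5*e12 - 162/5*e14 - 27*e123 + 54/5*e124 - 72/25*e134


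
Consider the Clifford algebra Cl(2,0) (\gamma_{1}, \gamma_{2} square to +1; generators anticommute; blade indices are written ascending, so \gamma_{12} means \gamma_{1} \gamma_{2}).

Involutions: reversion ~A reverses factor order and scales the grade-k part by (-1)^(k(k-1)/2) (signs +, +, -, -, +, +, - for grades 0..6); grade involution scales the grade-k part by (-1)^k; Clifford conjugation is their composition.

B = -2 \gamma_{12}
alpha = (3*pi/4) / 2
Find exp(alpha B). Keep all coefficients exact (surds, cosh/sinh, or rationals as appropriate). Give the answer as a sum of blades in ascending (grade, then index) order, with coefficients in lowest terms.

B^2 = (-2)^2*(\gamma_{12})^2 = 4*(-1) = -4 (a basis 2-blade squares to minus the product of its generators' squares).
B^2 = -4 — a negative square means the series sums to a rotation: l = 2, alpha*l = \frac{3 \pi}{4}, so exp(alpha B) = cos(\frac{3 \pi}{4}) + (sin(\frac{3 \pi}{4})/2)*B = - \frac{\sqrt{2}}{2} + (\frac{\sqrt{2}}{4})*B.
Answer: - \frac{\sqrt{2}}{2} - \frac{\sqrt{2}}{2} \gamma_{12}


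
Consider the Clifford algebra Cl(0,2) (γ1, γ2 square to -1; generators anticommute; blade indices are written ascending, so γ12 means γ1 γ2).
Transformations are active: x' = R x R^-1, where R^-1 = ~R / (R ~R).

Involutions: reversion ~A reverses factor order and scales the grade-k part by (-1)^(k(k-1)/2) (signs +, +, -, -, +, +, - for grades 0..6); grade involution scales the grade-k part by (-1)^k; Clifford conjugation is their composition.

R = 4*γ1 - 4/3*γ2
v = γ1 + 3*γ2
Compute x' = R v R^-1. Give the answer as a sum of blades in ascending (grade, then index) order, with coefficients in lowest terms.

~R = 4*γ1 - 4/3*γ2, and R ~R = -160/9, so R^-1 = ~R / (-160/9).
R v = 40/3*γ12
Answer: -γ1 - 3*γ2


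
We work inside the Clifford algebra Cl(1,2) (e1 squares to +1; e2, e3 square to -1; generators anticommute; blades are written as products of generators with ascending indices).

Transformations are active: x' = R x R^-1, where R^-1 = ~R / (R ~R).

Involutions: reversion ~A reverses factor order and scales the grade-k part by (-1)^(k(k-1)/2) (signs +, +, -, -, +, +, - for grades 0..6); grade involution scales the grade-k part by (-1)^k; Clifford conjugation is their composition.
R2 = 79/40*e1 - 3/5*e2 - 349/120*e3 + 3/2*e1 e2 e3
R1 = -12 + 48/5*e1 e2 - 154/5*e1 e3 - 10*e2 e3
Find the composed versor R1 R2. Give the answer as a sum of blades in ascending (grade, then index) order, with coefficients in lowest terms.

Distribute over the terms of R1 (each basis-blade product reordered to ascending indices, repeated generators contracted through their squares):
(-12) R2 = -237/10*e1 + 36/5*e2 + 349/10*e3 - 18*e1 e2 e3
(48/5*e1 e2) R2 = 144/25*e1 - 474/25*e2 + 72/5*e3 - 698/25*e1 e2 e3
(-154/5*e1 e3) R2 = -26873/300*e1 + 231/5*e2 + 6083/100*e3 - 462/25*e1 e2 e3
(-10*e2 e3) R2 = 15*e1 - 349/12*e2 + 6*e3 - 79/4*e1 e2 e3
Summing the partial products and collecting blades:
Answer: -5551/60*e1 + 1607/300*e2 + 11613/100*e3 - 1683/20*e1 e2 e3


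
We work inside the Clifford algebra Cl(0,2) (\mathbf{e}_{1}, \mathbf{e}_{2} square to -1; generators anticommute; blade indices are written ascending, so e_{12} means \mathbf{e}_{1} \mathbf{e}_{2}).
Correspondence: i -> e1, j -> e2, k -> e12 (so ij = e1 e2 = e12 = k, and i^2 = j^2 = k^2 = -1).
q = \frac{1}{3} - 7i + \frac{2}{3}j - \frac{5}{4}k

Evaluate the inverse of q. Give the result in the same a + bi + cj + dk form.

In blades: q = \frac{1}{3} - 7 e_{1} + \frac{2}{3} e_{2} - \frac{5}{4} e_{12}.
With qbar = \frac{1}{3} + 7 e_{1} - \frac{2}{3} e_{2} + \frac{5}{4} e_{12} (scalar fixed, mapped units negated), q qbar = \frac{7361}{144} (the sum of squared coefficients), so q^-1 = qbar / (\frac{7361}{144}) = \frac{48}{7361} + \frac{1008}{7361} e_{1} - \frac{96}{7361} e_{2} + \frac{180}{7361} e_{12}; translating back:
Answer: \frac{48}{7361} + \frac{1008}{7361}i - \frac{96}{7361}j + \frac{180}{7361}k


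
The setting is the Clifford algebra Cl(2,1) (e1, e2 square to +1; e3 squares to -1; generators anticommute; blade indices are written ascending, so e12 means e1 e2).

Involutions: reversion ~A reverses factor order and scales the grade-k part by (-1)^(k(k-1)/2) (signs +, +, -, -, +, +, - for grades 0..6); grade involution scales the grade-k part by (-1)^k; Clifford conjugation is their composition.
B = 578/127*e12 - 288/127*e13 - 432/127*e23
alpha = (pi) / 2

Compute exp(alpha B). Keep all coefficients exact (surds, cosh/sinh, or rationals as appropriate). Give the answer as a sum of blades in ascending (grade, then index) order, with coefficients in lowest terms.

B^2 term by term: the squares give (578/127)^2*(e12)^2 + (-288/127)^2*(e13)^2 + (-432/127)^2*(e23)^2 = 334084/16129*(-1) + 82944/16129*(+1) + 186624/16129*(+1) = -4 (each basis 2-blade squares to minus the product of its generators' squares); cross terms between blades sharing an index anticommute and cancel. So B^2 = -4.
B^2 = -4 — the series telescopes trigonometrically here: l = 2, alpha*l = pi, so exp(alpha B) = cos(pi) + (sin(pi)/2)*B = -1 + (0)*B.
Answer: -1


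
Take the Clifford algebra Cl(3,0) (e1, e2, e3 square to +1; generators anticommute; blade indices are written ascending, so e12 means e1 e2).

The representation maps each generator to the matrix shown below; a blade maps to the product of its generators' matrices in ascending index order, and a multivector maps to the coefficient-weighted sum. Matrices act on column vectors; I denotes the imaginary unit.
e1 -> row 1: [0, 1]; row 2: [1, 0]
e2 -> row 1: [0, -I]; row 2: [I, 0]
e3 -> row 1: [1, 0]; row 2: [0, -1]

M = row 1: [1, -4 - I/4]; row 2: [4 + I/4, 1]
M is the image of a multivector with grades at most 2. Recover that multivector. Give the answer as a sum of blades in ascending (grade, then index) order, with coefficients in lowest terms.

Method: 1, rho(e1), rho(e2), rho(e3) form a trace-orthogonal basis of the 2x2 complex matrices (tr(X Y) = 2 if X = Y, else 0), so M = m0*1 + m1*rho(e1) + m2*rho(e2) + m3*rho(e3) with m0 = tr(M)/2 = 1, m1 = tr(M rho(e1))/2 = 0, m2 = tr(M rho(e2))/2 = 1/4 - 4*I, m3 = tr(M rho(e3))/2 = 0.
Multiplying table entries, the bivector images are rho(e12) = I*rho(e3), rho(e13) = -I*rho(e2), rho(e23) = I*rho(e1); with real blade coefficients the real parts of m0..m3 are the coefficients of 1, e1, e2, e3 and the imaginary parts give the bivectors (e23: Im m1, e13: -Im m2, e12: Im m3).
Answer: 1 + 1/4*e2 + 4*e13


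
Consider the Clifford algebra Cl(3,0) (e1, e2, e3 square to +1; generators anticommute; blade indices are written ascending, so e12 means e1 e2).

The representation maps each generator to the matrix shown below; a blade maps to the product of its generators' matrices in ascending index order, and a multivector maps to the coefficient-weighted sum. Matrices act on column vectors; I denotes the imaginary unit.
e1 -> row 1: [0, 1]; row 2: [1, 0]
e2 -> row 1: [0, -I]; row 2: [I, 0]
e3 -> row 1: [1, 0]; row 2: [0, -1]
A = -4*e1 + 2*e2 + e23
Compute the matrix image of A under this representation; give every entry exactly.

Bivector images (products of the table entries): rho(e23) = rho(e2)rho(e3) = row 1: [0, I]; row 2: [I, 0].
M = (-4)*rho(e1) + (2)*rho(e2) + (1)*rho(e23), summed entrywise:
Answer: row 1: [0, -4 - I]; row 2: [-4 + 3*I, 0]


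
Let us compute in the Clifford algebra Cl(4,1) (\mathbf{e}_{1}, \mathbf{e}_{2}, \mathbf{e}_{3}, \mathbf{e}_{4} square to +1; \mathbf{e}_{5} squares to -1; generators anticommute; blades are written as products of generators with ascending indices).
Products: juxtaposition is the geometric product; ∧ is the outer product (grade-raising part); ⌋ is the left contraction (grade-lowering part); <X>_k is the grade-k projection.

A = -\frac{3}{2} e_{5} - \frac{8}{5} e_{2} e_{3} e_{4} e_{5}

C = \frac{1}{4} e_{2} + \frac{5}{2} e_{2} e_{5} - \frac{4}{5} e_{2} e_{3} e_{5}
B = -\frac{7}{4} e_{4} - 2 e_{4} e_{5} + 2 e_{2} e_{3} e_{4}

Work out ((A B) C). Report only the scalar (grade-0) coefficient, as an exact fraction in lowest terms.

step 1: 3 e_{4} - \frac{16}{5} e_{5} + \frac{16}{5} e_{2} e_{3} - \frac{21}{8} e_{4} e_{5} - \frac{14}{5} e_{2} e_{3} e_{5} + 3 e_{2} e_{3} e_{4} e_{5}
step 2: \frac{56}{25} - 8 e_{2} + \frac{31}{5} e_{3} - \frac{12}{5} e_{4} + \frac{64}{25} e_{5} - \frac{64}{25} e_{2} e_{3} + \frac{93}{16} e_{2} e_{4} + \frac{4}{5} e_{2} e_{5} + \frac{15}{2} e_{3} e_{4} - \frac{87}{10} e_{3} e_{5} - \frac{21}{10} e_{2} e_{3} e_{4} - \frac{261}{32} e_{2} e_{4} e_{5} - \frac{3}{4} e_{3} e_{4} e_{5} - \frac{12}{5} e_{2} e_{3} e_{4} e_{5}
Answer: \frac{56}{25}


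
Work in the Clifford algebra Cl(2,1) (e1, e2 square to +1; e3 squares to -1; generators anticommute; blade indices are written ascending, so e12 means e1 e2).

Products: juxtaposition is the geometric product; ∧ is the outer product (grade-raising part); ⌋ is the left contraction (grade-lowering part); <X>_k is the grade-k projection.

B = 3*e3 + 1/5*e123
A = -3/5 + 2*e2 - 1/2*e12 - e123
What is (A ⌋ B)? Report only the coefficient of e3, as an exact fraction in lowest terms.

step 1: -1/5 - 17/10*e3 - 2/5*e13 - 3/25*e123
Answer: -17/10


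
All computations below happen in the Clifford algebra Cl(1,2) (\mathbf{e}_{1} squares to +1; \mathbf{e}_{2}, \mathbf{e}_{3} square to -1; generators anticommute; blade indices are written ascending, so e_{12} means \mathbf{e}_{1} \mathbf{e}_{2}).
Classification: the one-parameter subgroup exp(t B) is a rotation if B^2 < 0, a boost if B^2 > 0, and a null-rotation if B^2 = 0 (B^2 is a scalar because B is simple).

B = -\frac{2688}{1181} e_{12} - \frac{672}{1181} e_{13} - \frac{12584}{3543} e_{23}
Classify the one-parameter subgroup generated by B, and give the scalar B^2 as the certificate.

B^2 term by term: the squares give (-\frac{2688}{1181})^2*(e_{12})^2 + (-\frac{672}{1181})^2*(e_{13})^2 + (-\frac{12584}{3543})^2*(e_{23})^2 = \frac{7225344}{1394761}*(+1) + \frac{451584}{1394761}*(+1) + \frac{158357056}{12552849}*(-1) = -\frac{64}{9} (each basis 2-blade squares to minus the product of its generators' squares); cross terms between blades sharing an index anticommute and cancel. So B^2 = -\frac{64}{9}.
Answer: rotation, certificate B^2 = -\frac{64}{9}. Certificate logic: -\frac{64}{9} is a conjugation-invariant scalar, so its sign fixes rotation versus boost versus null-rotation outright.


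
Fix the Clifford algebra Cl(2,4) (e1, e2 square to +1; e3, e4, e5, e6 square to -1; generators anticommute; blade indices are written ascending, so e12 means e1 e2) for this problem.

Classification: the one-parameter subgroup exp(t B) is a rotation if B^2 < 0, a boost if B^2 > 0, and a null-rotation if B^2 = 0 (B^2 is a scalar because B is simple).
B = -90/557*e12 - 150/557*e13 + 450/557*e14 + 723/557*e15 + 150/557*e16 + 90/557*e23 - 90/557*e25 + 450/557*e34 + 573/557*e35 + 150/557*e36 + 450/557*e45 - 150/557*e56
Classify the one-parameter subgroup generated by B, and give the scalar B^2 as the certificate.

B^2 term by term: the squares give (-90/557)^2*(e12)^2 + (-150/557)^2*(e13)^2 + (450/557)^2*(e14)^2 + (723/557)^2*(e15)^2 + (150/557)^2*(e16)^2 + (90/557)^2*(e23)^2 + (-90/557)^2*(e25)^2 + (450/557)^2*(e34)^2 + (573/557)^2*(e35)^2 + (150/557)^2*(e36)^2 + (450/557)^2*(e45)^2 + (-150/557)^2*(e56)^2 = 8100/310249*(-1) + 22500/310249*(+1) + 202500/310249*(+1) + 522729/310249*(+1) + 22500/310249*(+1) + 8100/310249*(+1) + 8100/310249*(+1) + 202500/310249*(-1) + 328329/310249*(-1) + 22500/310249*(-1) + 202500/310249*(-1) + 22500/310249*(-1) = 0 (each basis 2-blade squares to minus the product of its generators' squares); cross terms between blades sharing an index anticommute and cancel; the commuting (index-disjoint) pairs give grade-4 terms 2*c*c'*(blade product), which cancel blade by blade — e1234: -81000/310249 + 81000/310249 = 0; e1235: -103140/310249 - 27000/310249 + 130140/310249 = 0; e1236: -27000/310249 + 27000/310249 = 0; e1245: -81000/310249 + 81000/310249 = 0; e1256: 27000/310249 - 27000/310249 = 0; e1345: -135000/310249 - 515700/310249 + 650700/310249 = 0; e1346: -135000/310249 + 135000/310249 = 0; e1356: 45000/310249 - 216900/310249 + 171900/310249 = 0; e1456: -135000/310249 + 135000/310249 = 0; e2345: 81000/310249 - 81000/310249 = 0; e2356: -27000/310249 + 27000/310249 = 0; e3456: -135000/310249 + 135000/310249 = 0 — confirming B is simple. So B^2 = 0.
Answer: null-rotation, certificate B^2 = 0. Because 0 is invariant under every versor sandwich, the classification follows from its sign alone.


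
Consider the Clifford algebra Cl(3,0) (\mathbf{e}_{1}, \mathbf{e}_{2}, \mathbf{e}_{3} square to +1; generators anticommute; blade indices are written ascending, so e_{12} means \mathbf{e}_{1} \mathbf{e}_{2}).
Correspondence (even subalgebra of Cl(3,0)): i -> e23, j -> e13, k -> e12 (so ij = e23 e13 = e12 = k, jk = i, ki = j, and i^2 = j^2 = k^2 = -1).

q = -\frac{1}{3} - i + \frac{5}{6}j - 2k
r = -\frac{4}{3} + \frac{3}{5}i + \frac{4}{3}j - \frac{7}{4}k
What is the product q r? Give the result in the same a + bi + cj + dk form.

In blades: q = -\frac{1}{3} - 2 e_{12} + \frac{5}{6} e_{13} - e_{23}, r = -\frac{4}{3} - \frac{7}{4} e_{12} + \frac{4}{3} e_{13} + \frac{3}{5} e_{23}.
Distribute q over r term by term (generator squares from the signature, products reordered to ascending indices): (-\frac{1}{3})*r = \frac{4}{9} + \frac{7}{12} e_{12} - \frac{4}{9} e_{13} - \frac{1}{5} e_{23}; (-2 e_{12})*r = -\frac{7}{2} + \frac{8}{3} e_{12} - \frac{6}{5} e_{13} + \frac{8}{3} e_{23}; (\frac{5}{6} e_{13})*r = -\frac{10}{9} - \frac{1}{2} e_{12} - \frac{10}{9} e_{13} - \frac{35}{24} e_{23}; (-e_{23})*r = \frac{3}{5} - \frac{4}{3} e_{12} - \frac{7}{4} e_{13} + \frac{4}{3} e_{23}.
Sum: -\frac{107}{30} + \frac{17}{12} e_{12} - \frac{811}{180} e_{13} + \frac{281}{120} e_{23}; translating back through the correspondence:
Answer: -\frac{107}{30} + \frac{281}{120}i - \frac{811}{180}j + \frac{17}{12}k


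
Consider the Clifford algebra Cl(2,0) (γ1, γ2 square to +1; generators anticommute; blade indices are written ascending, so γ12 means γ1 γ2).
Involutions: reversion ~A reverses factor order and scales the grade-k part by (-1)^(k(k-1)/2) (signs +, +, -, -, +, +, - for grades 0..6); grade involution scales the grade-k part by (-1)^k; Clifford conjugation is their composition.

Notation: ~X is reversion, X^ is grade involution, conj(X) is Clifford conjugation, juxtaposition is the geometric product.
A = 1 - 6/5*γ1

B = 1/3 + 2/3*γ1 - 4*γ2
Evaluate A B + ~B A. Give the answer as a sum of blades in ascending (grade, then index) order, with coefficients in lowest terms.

first term: -7/15 + 4/15*γ1 - 4*γ2 + 24/5*γ12
second term: -7/15 + 4/15*γ1 - 4*γ2 - 24/5*γ12
Answer: -14/15 + 8/15*γ1 - 8*γ2


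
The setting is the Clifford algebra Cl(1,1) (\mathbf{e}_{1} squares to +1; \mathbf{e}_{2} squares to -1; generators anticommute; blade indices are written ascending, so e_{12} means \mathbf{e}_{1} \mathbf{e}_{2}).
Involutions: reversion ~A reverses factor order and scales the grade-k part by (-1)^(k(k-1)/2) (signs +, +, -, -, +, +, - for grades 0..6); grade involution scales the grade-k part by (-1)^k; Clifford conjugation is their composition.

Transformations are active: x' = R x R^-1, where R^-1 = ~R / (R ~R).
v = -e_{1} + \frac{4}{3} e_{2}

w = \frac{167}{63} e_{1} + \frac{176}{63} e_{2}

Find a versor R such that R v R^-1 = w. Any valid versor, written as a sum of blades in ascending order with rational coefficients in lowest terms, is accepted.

Sketch: the shared square -\frac{7}{9} makes R = v + w = \frac{104}{63} e_{1} + \frac{260}{63} e_{2} the natural versor; its sandwich fixes that direction, negates (v - w)/2, and sends v to w.
Answer: \frac{104}{63} e_{1} + \frac{260}{63} e_{2}


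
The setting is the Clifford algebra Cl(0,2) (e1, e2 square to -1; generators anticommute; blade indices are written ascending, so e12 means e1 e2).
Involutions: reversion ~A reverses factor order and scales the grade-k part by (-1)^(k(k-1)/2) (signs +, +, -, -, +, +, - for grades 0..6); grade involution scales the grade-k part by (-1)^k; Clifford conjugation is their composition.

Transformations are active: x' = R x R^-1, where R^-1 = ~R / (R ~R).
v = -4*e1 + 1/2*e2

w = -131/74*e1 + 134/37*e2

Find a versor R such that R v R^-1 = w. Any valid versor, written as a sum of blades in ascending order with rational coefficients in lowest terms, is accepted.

Why this works: both vectors square to -65/4, so q(v) = q(w) and R = v + w = -427/74*e1 + 305/74*e2 carries v to w — its own direction survives, the complement (v - w)/2 flips.
Answer: -427/74*e1 + 305/74*e2


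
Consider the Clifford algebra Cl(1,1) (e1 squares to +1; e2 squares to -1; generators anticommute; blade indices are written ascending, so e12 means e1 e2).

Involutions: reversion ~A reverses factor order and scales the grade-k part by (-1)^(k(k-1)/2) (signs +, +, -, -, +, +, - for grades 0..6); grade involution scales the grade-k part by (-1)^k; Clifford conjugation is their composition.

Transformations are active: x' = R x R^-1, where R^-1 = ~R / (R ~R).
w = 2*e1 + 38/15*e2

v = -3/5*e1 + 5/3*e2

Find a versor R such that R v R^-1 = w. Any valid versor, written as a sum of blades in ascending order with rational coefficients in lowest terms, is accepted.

Take R = v + w = 7/5*e1 + 21/5*e2. Because q(v) = q(w) = -544/225, conjugation by R sends v exactly to w.
Answer: 7/5*e1 + 21/5*e2


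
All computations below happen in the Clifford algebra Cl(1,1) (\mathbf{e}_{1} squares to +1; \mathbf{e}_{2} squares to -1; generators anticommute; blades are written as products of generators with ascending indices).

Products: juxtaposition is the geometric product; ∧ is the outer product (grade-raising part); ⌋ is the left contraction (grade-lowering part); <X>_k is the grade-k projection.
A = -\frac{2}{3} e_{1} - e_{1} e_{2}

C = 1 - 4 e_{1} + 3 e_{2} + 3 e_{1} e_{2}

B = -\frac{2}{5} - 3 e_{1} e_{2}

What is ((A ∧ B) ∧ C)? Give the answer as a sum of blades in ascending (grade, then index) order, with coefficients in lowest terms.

step 1: \frac{4}{15} e_{1} + \frac{2}{5} e_{1} e_{2}
step 2: \frac{4}{15} e_{1} + \frac{6}{5} e_{1} e_{2}
Answer: \frac{4}{15} e_{1} + \frac{6}{5} e_{1} e_{2}


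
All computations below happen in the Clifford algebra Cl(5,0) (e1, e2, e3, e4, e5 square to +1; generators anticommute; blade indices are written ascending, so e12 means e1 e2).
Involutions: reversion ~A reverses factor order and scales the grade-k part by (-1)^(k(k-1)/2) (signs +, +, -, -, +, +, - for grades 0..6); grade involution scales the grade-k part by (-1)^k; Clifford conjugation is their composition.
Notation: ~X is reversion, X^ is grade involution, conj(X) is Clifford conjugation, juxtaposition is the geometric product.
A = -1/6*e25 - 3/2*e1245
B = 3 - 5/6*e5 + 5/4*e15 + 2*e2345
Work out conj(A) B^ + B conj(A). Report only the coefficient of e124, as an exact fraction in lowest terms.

first term: 5/36*e2 + 5/24*e12 + 3*e13 + 15/8*e24 + 1/2*e25 - 1/3*e34 - 5/4*e124 - 9/2*e1245
second term: 5/36*e2 - 5/24*e12 - 3*e13 + 15/8*e24 + 1/2*e25 - 1/3*e34 - 5/4*e124 - 9/2*e1245
Answer: -5/2


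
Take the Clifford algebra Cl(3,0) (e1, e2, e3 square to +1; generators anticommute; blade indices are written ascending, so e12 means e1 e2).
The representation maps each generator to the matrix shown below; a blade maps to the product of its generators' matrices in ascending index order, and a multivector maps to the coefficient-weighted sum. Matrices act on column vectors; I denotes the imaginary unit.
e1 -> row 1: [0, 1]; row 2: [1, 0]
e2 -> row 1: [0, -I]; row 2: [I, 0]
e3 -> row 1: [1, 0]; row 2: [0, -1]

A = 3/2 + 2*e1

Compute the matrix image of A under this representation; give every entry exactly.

M = (3/2)*1 + (2)*rho(e1), summed entrywise (1 is the identity matrix):
Answer: row 1: [3/2, 2]; row 2: [2, 3/2]


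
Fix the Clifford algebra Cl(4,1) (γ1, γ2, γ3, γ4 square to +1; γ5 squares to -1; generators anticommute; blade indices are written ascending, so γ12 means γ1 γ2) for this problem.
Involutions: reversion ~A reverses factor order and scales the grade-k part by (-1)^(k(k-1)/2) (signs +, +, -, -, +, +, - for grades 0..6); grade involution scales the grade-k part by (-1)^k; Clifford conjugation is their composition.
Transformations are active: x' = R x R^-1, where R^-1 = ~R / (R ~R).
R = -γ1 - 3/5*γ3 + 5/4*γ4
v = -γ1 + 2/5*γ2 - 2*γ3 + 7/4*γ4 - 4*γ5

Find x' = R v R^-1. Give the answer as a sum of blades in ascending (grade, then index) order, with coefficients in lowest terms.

~R = -γ1 - 3/5*γ3 + 5/4*γ4, and R ~R = 1169/400, so R^-1 = ~R / (1169/400).
R v = 351/80 - 2/5*γ12 + 7/5*γ13 - 1/2*γ14 + 4*γ15 + 6/25*γ23 - 1/2*γ24 + 29/20*γ34 + 12/5*γ35 - 5*γ45
Answer: -2341/1169*γ1 - 2/5*γ2 + 232/1169*γ3 + 9367/4676*γ4 + 4*γ5


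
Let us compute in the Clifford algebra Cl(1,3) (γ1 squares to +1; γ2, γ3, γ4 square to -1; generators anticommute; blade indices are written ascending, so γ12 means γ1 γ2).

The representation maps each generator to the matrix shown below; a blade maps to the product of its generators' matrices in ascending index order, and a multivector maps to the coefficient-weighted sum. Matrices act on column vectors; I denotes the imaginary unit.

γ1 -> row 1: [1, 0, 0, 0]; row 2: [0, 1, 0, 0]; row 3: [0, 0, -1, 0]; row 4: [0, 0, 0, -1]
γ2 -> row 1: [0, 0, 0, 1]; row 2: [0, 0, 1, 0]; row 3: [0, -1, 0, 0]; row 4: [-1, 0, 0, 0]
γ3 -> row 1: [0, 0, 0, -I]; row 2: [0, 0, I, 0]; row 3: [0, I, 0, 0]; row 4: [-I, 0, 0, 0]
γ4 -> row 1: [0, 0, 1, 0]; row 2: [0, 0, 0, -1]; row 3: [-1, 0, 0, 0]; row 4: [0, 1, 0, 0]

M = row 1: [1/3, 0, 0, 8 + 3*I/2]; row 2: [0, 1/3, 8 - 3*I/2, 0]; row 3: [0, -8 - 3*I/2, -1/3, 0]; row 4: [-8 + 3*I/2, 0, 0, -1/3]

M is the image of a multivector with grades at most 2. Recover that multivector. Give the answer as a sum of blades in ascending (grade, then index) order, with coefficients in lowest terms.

Method: the blade images are trace-orthogonal — tr(rho(e_A) rho(e_B)^-1) = 4 if A = B and 0 otherwise — and rho(e_A)^-1 = (e_A)^2 * rho(e_A) with (e_A)^2 = +1 or -1, so the coefficient of e_A in the preimage is (e_A)^2 * tr(M rho(e_A))/4.
Nonzero projections over blades of grade <= 2: γ1: (γ1)^2 = +1, tr(M rho(γ1)) = 4/3, coefficient 1/3; γ2: (γ2)^2 = -1, tr(M rho(γ2)) = -32, coefficient 8; γ3: (γ3)^2 = -1, tr(M rho(γ3)) = 6, coefficient -3/2. Every other blade of grade <= 2 projects to 0.
Answer: 1/3*γ1 + 8*γ2 - 3/2*γ3
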